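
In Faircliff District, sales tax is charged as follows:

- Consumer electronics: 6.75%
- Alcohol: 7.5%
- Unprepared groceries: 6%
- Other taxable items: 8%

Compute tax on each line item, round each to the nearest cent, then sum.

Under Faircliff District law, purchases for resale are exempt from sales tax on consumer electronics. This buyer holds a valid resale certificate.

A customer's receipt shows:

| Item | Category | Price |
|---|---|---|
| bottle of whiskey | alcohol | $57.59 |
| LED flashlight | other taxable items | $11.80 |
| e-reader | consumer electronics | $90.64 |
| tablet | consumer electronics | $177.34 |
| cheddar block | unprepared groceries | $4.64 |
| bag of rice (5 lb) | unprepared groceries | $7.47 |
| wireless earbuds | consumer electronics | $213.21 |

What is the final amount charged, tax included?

$568.68

Bottle of whiskey $57.59: alcohol → 7.5% → $4.32
LED flashlight $11.80: other taxable items → 8% → $0.94
E-reader $90.64: consumer electronics, buyer-exempt → 0% → $0.00
Tablet $177.34: consumer electronics, buyer-exempt → 0% → $0.00
Cheddar block $4.64: unprepared groceries → 6% → $0.28
Bag of rice (5 lb) $7.47: unprepared groceries → 6% → $0.45
Wireless earbuds $213.21: consumer electronics, buyer-exempt → 0% → $0.00
Subtotal = $562.69; tax = $5.99; total due = $568.68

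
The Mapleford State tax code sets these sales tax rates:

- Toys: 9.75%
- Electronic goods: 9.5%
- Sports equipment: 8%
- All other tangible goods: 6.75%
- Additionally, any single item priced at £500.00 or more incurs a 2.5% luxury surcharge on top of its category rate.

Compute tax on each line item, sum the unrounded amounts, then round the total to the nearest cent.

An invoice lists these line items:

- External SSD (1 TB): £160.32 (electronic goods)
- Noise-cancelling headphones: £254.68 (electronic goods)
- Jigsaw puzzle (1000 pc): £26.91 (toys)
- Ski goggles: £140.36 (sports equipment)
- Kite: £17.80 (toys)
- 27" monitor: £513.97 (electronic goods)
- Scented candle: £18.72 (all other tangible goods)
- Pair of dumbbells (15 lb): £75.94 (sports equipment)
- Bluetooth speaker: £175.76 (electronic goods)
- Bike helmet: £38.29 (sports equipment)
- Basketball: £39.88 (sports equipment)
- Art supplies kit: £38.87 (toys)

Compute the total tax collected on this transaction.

External SSD (1 TB) £160.32: electronic goods → 9.5% → £15.2304
Noise-cancelling headphones £254.68: electronic goods → 9.5% → £24.1946
Jigsaw puzzle (1000 pc) £26.91: toys → 9.75% → £2.623725
Ski goggles £140.36: sports equipment → 8% → £11.2288
Kite £17.80: toys → 9.75% → £1.7355
27" monitor £513.97: electronic goods → 9.5% + 2.5% surcharge = 12% → £61.6764
Scented candle £18.72: all other tangible goods → 6.75% → £1.2636
Pair of dumbbells (15 lb) £75.94: sports equipment → 8% → £6.0752
Bluetooth speaker £175.76: electronic goods → 9.5% → £16.6972
Bike helmet £38.29: sports equipment → 8% → £3.0632
Basketball £39.88: sports equipment → 8% → £3.1904
Art supplies kit £38.87: toys → 9.75% → £3.789825
Unrounded tax sum = £150.76885 → £150.77

£150.77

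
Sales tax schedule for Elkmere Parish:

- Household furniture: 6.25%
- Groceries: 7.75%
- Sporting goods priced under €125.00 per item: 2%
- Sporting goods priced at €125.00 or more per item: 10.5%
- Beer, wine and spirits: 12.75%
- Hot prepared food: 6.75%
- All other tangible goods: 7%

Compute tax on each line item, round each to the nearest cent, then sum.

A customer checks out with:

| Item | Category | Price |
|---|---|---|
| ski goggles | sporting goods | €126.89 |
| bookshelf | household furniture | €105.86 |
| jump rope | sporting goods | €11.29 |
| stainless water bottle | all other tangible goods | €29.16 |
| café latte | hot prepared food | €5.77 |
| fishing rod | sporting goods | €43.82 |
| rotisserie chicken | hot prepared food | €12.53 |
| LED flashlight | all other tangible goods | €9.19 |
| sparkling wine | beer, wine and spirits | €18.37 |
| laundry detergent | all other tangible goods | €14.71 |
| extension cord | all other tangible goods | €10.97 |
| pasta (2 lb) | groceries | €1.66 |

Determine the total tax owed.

€29.24

Ski goggles €126.89: sporting goods, €125.00 or more → 10.5% → €13.32
Bookshelf €105.86: household furniture → 6.25% → €6.62
Jump rope €11.29: sporting goods, under €125.00 → 2% → €0.23
Stainless water bottle €29.16: all other tangible goods → 7% → €2.04
Café latte €5.77: hot prepared food → 6.75% → €0.39
Fishing rod €43.82: sporting goods, under €125.00 → 2% → €0.88
Rotisserie chicken €12.53: hot prepared food → 6.75% → €0.85
LED flashlight €9.19: all other tangible goods → 7% → €0.64
Sparkling wine €18.37: beer, wine and spirits → 12.75% → €2.34
Laundry detergent €14.71: all other tangible goods → 7% → €1.03
Extension cord €10.97: all other tangible goods → 7% → €0.77
Pasta (2 lb) €1.66: groceries → 7.75% → €0.13
Total tax = €13.32 + €6.62 + €0.23 + €2.04 + €0.39 + €0.88 + €0.85 + €0.64 + €2.34 + €1.03 + €0.77 + €0.13 = €29.24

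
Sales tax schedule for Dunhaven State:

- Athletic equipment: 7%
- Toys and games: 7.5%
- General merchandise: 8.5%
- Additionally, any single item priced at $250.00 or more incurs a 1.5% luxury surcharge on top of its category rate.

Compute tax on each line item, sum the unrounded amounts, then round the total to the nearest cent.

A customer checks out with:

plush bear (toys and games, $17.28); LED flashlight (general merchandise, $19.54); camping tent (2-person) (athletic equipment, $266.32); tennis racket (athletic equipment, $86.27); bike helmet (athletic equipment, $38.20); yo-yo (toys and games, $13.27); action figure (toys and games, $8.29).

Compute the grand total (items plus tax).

$485.09

Plush bear $17.28: toys and games → 7.5% → $1.296
LED flashlight $19.54: general merchandise → 8.5% → $1.6609
Camping tent (2-person) $266.32: athletic equipment → 7% + 1.5% surcharge = 8.5% → $22.6372
Tennis racket $86.27: athletic equipment → 7% → $6.0389
Bike helmet $38.20: athletic equipment → 7% → $2.674
Yo-yo $13.27: toys and games → 7.5% → $0.99525
Action figure $8.29: toys and games → 7.5% → $0.62175
Subtotal = $449.17; unrounded tax = $35.924 → $35.92; total due = $485.09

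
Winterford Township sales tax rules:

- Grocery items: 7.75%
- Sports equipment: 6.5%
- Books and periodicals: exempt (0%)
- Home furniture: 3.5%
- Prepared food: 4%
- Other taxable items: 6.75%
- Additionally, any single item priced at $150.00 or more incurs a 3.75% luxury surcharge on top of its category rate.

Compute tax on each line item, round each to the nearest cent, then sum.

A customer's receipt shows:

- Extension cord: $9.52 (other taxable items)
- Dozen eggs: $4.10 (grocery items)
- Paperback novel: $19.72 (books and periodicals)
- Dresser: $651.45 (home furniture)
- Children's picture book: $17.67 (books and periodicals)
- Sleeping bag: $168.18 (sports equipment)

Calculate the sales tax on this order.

$65.43

Extension cord $9.52: other taxable items → 6.75% → $0.64
Dozen eggs $4.10: grocery items → 7.75% → $0.32
Paperback novel $19.72: books and periodicals → 0% → $0.00
Dresser $651.45: home furniture → 3.5% + 3.75% surcharge = 7.25% → $47.23
Children's picture book $17.67: books and periodicals → 0% → $0.00
Sleeping bag $168.18: sports equipment → 6.5% + 3.75% surcharge = 10.25% → $17.24
Total tax = $0.64 + $0.32 + $47.23 + $17.24 = $65.43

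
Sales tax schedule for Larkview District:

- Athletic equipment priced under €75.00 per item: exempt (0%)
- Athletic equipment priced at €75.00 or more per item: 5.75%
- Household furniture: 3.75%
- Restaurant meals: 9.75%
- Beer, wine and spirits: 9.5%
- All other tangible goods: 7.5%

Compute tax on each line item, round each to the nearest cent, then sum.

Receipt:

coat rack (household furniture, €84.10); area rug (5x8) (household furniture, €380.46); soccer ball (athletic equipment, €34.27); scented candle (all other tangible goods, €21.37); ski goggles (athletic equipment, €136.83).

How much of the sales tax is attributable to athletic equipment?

€7.87

Soccer ball €34.27: athletic equipment, under €75.00 → 0% → €0.00
Ski goggles €136.83: athletic equipment, €75.00 or more → 5.75% → €7.87
Tax on athletic equipment = €0.00 + €7.87 = €7.87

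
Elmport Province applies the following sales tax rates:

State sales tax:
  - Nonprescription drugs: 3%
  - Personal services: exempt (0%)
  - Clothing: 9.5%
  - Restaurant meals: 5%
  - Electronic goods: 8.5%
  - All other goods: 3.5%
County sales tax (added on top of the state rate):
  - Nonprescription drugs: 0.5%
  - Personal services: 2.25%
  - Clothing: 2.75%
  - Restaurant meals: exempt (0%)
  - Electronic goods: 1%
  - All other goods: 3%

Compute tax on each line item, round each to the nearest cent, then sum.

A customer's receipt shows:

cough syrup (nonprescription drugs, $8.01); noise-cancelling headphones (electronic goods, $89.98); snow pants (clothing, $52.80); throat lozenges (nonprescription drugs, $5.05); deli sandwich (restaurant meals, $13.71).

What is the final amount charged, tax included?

Cough syrup $8.01: nonprescription drugs → 3% + 0.5% county = 3.5% → $0.28
Noise-cancelling headphones $89.98: electronic goods → 8.5% + 1% county = 9.5% → $8.55
Snow pants $52.80: clothing → 9.5% + 2.75% county = 12.25% → $6.47
Throat lozenges $5.05: nonprescription drugs → 3% + 0.5% county = 3.5% → $0.18
Deli sandwich $13.71: restaurant meals → 5% + 0% county = 5% → $0.69
Subtotal = $169.55; tax = $16.17; total due = $185.72

$185.72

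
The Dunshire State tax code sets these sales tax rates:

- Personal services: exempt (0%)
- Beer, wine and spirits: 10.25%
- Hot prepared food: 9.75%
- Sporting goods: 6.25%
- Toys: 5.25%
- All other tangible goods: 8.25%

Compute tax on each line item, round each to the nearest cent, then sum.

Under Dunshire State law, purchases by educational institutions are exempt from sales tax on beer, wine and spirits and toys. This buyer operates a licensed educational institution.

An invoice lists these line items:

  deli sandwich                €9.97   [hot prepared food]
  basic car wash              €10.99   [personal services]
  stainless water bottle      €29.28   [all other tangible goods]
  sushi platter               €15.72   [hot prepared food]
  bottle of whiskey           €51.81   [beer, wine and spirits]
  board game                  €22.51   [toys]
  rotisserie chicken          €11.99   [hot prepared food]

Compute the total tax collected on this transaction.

€6.09

Deli sandwich €9.97: hot prepared food → 9.75% → €0.97
Basic car wash €10.99: personal services → 0% → €0.00
Stainless water bottle €29.28: all other tangible goods → 8.25% → €2.42
Sushi platter €15.72: hot prepared food → 9.75% → €1.53
Bottle of whiskey €51.81: beer, wine and spirits, buyer-exempt → 0% → €0.00
Board game €22.51: toys, buyer-exempt → 0% → €0.00
Rotisserie chicken €11.99: hot prepared food → 9.75% → €1.17
Total tax = €0.97 + €2.42 + €1.53 + €1.17 = €6.09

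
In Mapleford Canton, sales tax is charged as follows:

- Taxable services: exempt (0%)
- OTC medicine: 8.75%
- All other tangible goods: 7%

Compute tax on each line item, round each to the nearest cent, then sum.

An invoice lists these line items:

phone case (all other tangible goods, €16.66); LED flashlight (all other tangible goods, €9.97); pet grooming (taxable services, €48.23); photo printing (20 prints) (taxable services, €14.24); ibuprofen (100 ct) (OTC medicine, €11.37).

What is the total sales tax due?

€2.86

Phone case €16.66: all other tangible goods → 7% → €1.17
LED flashlight €9.97: all other tangible goods → 7% → €0.70
Pet grooming €48.23: taxable services → 0% → €0.00
Photo printing (20 prints) €14.24: taxable services → 0% → €0.00
Ibuprofen (100 ct) €11.37: OTC medicine → 8.75% → €0.99
Total tax = €1.17 + €0.70 + €0.99 = €2.86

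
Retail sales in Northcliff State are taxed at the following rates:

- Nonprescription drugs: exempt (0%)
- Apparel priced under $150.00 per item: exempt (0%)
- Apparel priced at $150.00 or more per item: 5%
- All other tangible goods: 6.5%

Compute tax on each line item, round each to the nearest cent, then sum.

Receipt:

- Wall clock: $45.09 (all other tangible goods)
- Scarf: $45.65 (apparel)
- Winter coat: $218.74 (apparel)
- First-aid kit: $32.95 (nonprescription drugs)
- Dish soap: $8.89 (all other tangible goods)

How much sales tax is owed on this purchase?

$14.45

Wall clock $45.09: all other tangible goods → 6.5% → $2.93
Scarf $45.65: apparel, under $150.00 → 0% → $0.00
Winter coat $218.74: apparel, $150.00 or more → 5% → $10.94
First-aid kit $32.95: nonprescription drugs → 0% → $0.00
Dish soap $8.89: all other tangible goods → 6.5% → $0.58
Total tax = $2.93 + $10.94 + $0.58 = $14.45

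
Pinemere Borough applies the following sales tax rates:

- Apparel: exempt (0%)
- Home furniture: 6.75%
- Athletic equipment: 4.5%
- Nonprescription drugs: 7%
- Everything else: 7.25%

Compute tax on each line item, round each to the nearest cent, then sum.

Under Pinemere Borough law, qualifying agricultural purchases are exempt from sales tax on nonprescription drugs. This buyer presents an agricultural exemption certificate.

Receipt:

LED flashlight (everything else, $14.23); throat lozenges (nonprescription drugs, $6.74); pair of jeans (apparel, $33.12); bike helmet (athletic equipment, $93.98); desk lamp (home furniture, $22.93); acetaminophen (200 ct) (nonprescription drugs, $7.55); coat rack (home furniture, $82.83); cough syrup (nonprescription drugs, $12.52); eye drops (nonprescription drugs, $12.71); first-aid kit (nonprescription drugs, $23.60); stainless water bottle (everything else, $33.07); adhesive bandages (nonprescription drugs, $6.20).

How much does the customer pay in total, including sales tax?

LED flashlight $14.23: everything else → 7.25% → $1.03
Throat lozenges $6.74: nonprescription drugs, buyer-exempt → 0% → $0.00
Pair of jeans $33.12: apparel → 0% → $0.00
Bike helmet $93.98: athletic equipment → 4.5% → $4.23
Desk lamp $22.93: home furniture → 6.75% → $1.55
Acetaminophen (200 ct) $7.55: nonprescription drugs, buyer-exempt → 0% → $0.00
Coat rack $82.83: home furniture → 6.75% → $5.59
Cough syrup $12.52: nonprescription drugs, buyer-exempt → 0% → $0.00
Eye drops $12.71: nonprescription drugs, buyer-exempt → 0% → $0.00
First-aid kit $23.60: nonprescription drugs, buyer-exempt → 0% → $0.00
Stainless water bottle $33.07: everything else → 7.25% → $2.40
Adhesive bandages $6.20: nonprescription drugs, buyer-exempt → 0% → $0.00
Subtotal = $349.48; tax = $14.80; total due = $364.28

$364.28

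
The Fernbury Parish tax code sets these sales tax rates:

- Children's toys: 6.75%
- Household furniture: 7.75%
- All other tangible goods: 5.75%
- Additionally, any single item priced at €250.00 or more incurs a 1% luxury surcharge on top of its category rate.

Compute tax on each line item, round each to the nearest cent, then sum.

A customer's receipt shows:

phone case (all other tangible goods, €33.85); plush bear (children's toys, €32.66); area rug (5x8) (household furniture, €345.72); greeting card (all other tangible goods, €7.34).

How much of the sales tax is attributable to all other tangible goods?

Phone case €33.85: all other tangible goods → 5.75% → €1.95
Greeting card €7.34: all other tangible goods → 5.75% → €0.42
Tax on all other tangible goods = €1.95 + €0.42 = €2.37

€2.37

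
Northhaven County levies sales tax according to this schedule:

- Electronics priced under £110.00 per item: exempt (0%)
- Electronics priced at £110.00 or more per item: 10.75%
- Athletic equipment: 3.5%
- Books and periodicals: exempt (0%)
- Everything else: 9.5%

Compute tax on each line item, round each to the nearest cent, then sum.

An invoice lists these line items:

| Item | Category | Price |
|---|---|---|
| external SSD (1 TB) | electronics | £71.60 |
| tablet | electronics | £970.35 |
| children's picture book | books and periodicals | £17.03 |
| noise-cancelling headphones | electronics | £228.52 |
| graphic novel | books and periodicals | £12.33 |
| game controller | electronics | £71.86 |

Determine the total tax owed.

£128.88

External SSD (1 TB) £71.60: electronics, under £110.00 → 0% → £0.00
Tablet £970.35: electronics, £110.00 or more → 10.75% → £104.31
Children's picture book £17.03: books and periodicals → 0% → £0.00
Noise-cancelling headphones £228.52: electronics, £110.00 or more → 10.75% → £24.57
Graphic novel £12.33: books and periodicals → 0% → £0.00
Game controller £71.86: electronics, under £110.00 → 0% → £0.00
Total tax = £104.31 + £24.57 = £128.88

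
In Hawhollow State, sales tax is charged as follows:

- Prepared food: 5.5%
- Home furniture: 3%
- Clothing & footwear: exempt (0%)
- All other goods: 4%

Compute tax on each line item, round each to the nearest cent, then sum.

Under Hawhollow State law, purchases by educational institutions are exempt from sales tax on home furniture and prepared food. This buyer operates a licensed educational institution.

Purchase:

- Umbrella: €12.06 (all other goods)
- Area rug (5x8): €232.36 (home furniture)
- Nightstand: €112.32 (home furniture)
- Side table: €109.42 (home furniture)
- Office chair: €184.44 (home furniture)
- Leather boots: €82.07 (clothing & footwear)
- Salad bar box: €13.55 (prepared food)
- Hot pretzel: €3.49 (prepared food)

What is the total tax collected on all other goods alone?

Umbrella €12.06: all other goods → 4% → €0.48
Tax on all other goods = €0.48

€0.48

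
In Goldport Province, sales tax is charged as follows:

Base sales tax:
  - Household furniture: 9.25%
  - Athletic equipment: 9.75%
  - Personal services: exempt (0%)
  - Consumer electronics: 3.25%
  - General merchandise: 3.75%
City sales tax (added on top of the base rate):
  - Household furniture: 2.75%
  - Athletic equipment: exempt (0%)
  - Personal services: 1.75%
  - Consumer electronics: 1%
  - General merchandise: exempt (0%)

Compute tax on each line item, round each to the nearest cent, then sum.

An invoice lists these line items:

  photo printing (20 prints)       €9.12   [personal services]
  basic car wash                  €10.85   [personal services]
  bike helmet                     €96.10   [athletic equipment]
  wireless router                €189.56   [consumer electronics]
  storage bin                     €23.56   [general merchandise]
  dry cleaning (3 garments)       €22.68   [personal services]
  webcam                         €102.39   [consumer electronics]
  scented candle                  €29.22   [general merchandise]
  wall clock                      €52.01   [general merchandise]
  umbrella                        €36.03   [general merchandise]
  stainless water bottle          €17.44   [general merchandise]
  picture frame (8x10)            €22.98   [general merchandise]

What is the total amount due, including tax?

Photo printing (20 prints) €9.12: personal services → 0% + 1.75% city = 1.75% → €0.16
Basic car wash €10.85: personal services → 0% + 1.75% city = 1.75% → €0.19
Bike helmet €96.10: athletic equipment → 9.75% + 0% city = 9.75% → €9.37
Wireless router €189.56: consumer electronics → 3.25% + 1% city = 4.25% → €8.06
Storage bin €23.56: general merchandise → 3.75% + 0% city = 3.75% → €0.88
Dry cleaning (3 garments) €22.68: personal services → 0% + 1.75% city = 1.75% → €0.40
Webcam €102.39: consumer electronics → 3.25% + 1% city = 4.25% → €4.35
Scented candle €29.22: general merchandise → 3.75% + 0% city = 3.75% → €1.10
Wall clock €52.01: general merchandise → 3.75% + 0% city = 3.75% → €1.95
Umbrella €36.03: general merchandise → 3.75% + 0% city = 3.75% → €1.35
Stainless water bottle €17.44: general merchandise → 3.75% + 0% city = 3.75% → €0.65
Picture frame (8x10) €22.98: general merchandise → 3.75% + 0% city = 3.75% → €0.86
Subtotal = €611.94; tax = €29.32; total due = €641.26

€641.26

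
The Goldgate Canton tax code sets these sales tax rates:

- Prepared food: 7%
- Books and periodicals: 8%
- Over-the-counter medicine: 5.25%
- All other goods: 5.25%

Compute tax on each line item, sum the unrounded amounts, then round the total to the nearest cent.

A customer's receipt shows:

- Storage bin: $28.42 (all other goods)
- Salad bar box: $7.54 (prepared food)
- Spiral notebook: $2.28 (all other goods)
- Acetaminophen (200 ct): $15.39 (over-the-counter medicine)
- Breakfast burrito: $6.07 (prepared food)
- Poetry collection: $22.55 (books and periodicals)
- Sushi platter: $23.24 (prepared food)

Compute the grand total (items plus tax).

$112.29

Storage bin $28.42: all other goods → 5.25% → $1.49205
Salad bar box $7.54: prepared food → 7% → $0.5278
Spiral notebook $2.28: all other goods → 5.25% → $0.1197
Acetaminophen (200 ct) $15.39: over-the-counter medicine → 5.25% → $0.807975
Breakfast burrito $6.07: prepared food → 7% → $0.4249
Poetry collection $22.55: books and periodicals → 8% → $1.804
Sushi platter $23.24: prepared food → 7% → $1.6268
Subtotal = $105.49; unrounded tax = $6.803225 → $6.80; total due = $112.29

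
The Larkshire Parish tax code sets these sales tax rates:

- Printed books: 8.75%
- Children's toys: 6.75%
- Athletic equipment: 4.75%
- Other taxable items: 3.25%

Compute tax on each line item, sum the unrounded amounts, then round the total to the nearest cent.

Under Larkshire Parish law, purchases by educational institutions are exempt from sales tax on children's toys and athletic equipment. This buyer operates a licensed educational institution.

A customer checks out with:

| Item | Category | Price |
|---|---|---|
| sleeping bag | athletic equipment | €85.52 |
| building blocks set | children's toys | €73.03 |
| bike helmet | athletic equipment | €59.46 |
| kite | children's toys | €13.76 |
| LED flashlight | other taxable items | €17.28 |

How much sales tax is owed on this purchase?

€0.56

Sleeping bag €85.52: athletic equipment, buyer-exempt → 0% → €0.00
Building blocks set €73.03: children's toys, buyer-exempt → 0% → €0.00
Bike helmet €59.46: athletic equipment, buyer-exempt → 0% → €0.00
Kite €13.76: children's toys, buyer-exempt → 0% → €0.00
LED flashlight €17.28: other taxable items → 3.25% → €0.5616
Unrounded tax sum = €0.5616 → €0.56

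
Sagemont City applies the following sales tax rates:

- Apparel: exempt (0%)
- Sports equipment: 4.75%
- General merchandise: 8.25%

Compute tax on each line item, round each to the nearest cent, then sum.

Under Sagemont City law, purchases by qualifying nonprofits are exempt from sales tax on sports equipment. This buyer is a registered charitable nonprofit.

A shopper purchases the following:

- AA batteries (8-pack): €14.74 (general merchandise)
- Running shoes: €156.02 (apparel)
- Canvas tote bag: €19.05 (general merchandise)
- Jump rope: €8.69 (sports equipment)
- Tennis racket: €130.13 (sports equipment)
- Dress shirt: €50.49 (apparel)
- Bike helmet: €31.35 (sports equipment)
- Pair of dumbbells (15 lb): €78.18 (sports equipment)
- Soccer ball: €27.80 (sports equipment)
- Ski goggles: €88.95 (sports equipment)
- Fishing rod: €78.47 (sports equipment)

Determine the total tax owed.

AA batteries (8-pack) €14.74: general merchandise → 8.25% → €1.22
Running shoes €156.02: apparel → 0% → €0.00
Canvas tote bag €19.05: general merchandise → 8.25% → €1.57
Jump rope €8.69: sports equipment, buyer-exempt → 0% → €0.00
Tennis racket €130.13: sports equipment, buyer-exempt → 0% → €0.00
Dress shirt €50.49: apparel → 0% → €0.00
Bike helmet €31.35: sports equipment, buyer-exempt → 0% → €0.00
Pair of dumbbells (15 lb) €78.18: sports equipment, buyer-exempt → 0% → €0.00
Soccer ball €27.80: sports equipment, buyer-exempt → 0% → €0.00
Ski goggles €88.95: sports equipment, buyer-exempt → 0% → €0.00
Fishing rod €78.47: sports equipment, buyer-exempt → 0% → €0.00
Total tax = €1.22 + €1.57 = €2.79

€2.79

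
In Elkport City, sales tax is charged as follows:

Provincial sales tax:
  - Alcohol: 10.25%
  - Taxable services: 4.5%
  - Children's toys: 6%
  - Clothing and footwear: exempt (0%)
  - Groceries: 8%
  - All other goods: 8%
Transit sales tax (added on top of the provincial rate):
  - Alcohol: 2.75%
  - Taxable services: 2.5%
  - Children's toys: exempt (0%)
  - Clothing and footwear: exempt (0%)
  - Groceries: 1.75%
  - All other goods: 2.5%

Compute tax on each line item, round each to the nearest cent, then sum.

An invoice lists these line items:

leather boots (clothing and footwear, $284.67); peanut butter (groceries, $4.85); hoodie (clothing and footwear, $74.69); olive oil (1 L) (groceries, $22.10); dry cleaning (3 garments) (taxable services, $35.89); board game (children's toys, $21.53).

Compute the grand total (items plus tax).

$450.15

Leather boots $284.67: clothing and footwear → 0% + 0% transit = 0% → $0.00
Peanut butter $4.85: groceries → 8% + 1.75% transit = 9.75% → $0.47
Hoodie $74.69: clothing and footwear → 0% + 0% transit = 0% → $0.00
Olive oil (1 L) $22.10: groceries → 8% + 1.75% transit = 9.75% → $2.15
Dry cleaning (3 garments) $35.89: taxable services → 4.5% + 2.5% transit = 7% → $2.51
Board game $21.53: children's toys → 6% + 0% transit = 6% → $1.29
Subtotal = $443.73; tax = $6.42; total due = $450.15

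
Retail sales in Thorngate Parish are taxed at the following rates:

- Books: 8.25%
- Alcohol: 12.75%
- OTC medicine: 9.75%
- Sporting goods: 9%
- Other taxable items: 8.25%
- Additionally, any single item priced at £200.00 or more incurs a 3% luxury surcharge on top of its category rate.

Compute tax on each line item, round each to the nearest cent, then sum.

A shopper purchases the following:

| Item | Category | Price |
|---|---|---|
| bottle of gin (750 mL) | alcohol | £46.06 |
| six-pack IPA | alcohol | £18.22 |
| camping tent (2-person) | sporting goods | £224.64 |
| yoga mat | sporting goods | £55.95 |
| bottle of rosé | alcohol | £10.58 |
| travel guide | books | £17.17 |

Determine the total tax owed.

£42.96

Bottle of gin (750 mL) £46.06: alcohol → 12.75% → £5.87
Six-pack IPA £18.22: alcohol → 12.75% → £2.32
Camping tent (2-person) £224.64: sporting goods → 9% + 3% surcharge = 12% → £26.96
Yoga mat £55.95: sporting goods → 9% → £5.04
Bottle of rosé £10.58: alcohol → 12.75% → £1.35
Travel guide £17.17: books → 8.25% → £1.42
Total tax = £5.87 + £2.32 + £26.96 + £5.04 + £1.35 + £1.42 = £42.96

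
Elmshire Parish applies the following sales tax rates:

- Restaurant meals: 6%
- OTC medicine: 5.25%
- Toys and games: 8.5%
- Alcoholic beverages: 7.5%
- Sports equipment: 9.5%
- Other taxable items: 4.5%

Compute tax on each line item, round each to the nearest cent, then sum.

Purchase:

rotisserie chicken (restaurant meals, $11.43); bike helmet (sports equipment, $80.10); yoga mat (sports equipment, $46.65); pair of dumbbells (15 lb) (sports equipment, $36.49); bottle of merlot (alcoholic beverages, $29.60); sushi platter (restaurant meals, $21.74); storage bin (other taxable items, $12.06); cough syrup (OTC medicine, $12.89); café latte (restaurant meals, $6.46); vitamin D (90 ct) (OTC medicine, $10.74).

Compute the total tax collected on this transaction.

Rotisserie chicken $11.43: restaurant meals → 6% → $0.69
Bike helmet $80.10: sports equipment → 9.5% → $7.61
Yoga mat $46.65: sports equipment → 9.5% → $4.43
Pair of dumbbells (15 lb) $36.49: sports equipment → 9.5% → $3.47
Bottle of merlot $29.60: alcoholic beverages → 7.5% → $2.22
Sushi platter $21.74: restaurant meals → 6% → $1.30
Storage bin $12.06: other taxable items → 4.5% → $0.54
Cough syrup $12.89: OTC medicine → 5.25% → $0.68
Café latte $6.46: restaurant meals → 6% → $0.39
Vitamin D (90 ct) $10.74: OTC medicine → 5.25% → $0.56
Total tax = $0.69 + $7.61 + $4.43 + $3.47 + $2.22 + $1.30 + $0.54 + $0.68 + $0.39 + $0.56 = $21.89

$21.89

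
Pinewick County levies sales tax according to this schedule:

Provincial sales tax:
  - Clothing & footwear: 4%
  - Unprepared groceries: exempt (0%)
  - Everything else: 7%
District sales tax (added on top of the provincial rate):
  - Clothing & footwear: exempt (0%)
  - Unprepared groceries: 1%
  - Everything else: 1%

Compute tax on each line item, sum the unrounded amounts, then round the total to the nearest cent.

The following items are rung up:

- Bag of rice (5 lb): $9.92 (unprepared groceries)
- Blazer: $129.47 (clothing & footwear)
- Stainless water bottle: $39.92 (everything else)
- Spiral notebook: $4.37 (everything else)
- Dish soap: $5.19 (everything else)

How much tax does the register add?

Bag of rice (5 lb) $9.92: unprepared groceries → 0% + 1% district = 1% → $0.0992
Blazer $129.47: clothing & footwear → 4% + 0% district = 4% → $5.1788
Stainless water bottle $39.92: everything else → 7% + 1% district = 8% → $3.1936
Spiral notebook $4.37: everything else → 7% + 1% district = 8% → $0.3496
Dish soap $5.19: everything else → 7% + 1% district = 8% → $0.4152
Unrounded tax sum = $9.2364 → $9.24

$9.24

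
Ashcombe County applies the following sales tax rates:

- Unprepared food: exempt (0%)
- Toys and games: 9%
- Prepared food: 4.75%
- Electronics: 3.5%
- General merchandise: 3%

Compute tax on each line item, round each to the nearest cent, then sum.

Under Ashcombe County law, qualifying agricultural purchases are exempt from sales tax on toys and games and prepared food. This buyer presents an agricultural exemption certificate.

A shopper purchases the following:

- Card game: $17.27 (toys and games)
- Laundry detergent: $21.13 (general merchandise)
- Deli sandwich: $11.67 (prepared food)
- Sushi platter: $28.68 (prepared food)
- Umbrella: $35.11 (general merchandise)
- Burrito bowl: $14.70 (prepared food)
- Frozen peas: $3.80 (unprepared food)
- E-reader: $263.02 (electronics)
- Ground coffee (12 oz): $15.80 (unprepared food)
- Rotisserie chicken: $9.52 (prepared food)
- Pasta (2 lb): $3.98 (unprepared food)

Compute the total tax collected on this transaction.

Card game $17.27: toys and games, buyer-exempt → 0% → $0.00
Laundry detergent $21.13: general merchandise → 3% → $0.63
Deli sandwich $11.67: prepared food, buyer-exempt → 0% → $0.00
Sushi platter $28.68: prepared food, buyer-exempt → 0% → $0.00
Umbrella $35.11: general merchandise → 3% → $1.05
Burrito bowl $14.70: prepared food, buyer-exempt → 0% → $0.00
Frozen peas $3.80: unprepared food → 0% → $0.00
E-reader $263.02: electronics → 3.5% → $9.21
Ground coffee (12 oz) $15.80: unprepared food → 0% → $0.00
Rotisserie chicken $9.52: prepared food, buyer-exempt → 0% → $0.00
Pasta (2 lb) $3.98: unprepared food → 0% → $0.00
Total tax = $0.63 + $1.05 + $9.21 = $10.89

$10.89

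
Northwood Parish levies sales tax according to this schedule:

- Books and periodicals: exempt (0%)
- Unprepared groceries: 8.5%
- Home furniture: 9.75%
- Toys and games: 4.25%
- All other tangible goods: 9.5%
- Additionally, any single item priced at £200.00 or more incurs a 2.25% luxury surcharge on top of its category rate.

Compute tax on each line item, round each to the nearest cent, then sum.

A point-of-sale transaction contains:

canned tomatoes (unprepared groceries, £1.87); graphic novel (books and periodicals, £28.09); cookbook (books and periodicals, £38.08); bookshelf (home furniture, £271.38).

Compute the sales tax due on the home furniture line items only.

Bookshelf £271.38: home furniture → 9.75% + 2.25% surcharge = 12% → £32.57
Tax on home furniture = £32.57

£32.57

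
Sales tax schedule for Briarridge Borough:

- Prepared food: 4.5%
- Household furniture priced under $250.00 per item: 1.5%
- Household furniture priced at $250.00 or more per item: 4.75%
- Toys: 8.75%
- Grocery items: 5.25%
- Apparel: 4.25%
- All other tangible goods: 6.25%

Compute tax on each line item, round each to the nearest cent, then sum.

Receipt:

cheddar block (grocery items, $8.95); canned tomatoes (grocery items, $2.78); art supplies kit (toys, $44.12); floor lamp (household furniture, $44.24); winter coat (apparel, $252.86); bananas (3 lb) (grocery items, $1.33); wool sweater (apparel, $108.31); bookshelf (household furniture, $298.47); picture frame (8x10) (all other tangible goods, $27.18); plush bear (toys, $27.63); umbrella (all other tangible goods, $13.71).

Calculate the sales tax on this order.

Cheddar block $8.95: grocery items → 5.25% → $0.47
Canned tomatoes $2.78: grocery items → 5.25% → $0.15
Art supplies kit $44.12: toys → 8.75% → $3.86
Floor lamp $44.24: household furniture, under $250.00 → 1.5% → $0.66
Winter coat $252.86: apparel → 4.25% → $10.75
Bananas (3 lb) $1.33: grocery items → 5.25% → $0.07
Wool sweater $108.31: apparel → 4.25% → $4.60
Bookshelf $298.47: household furniture, $250.00 or more → 4.75% → $14.18
Picture frame (8x10) $27.18: all other tangible goods → 6.25% → $1.70
Plush bear $27.63: toys → 8.75% → $2.42
Umbrella $13.71: all other tangible goods → 6.25% → $0.86
Total tax = $0.47 + $0.15 + $3.86 + $0.66 + $10.75 + $0.07 + $4.60 + $14.18 + $1.70 + $2.42 + $0.86 = $39.72

$39.72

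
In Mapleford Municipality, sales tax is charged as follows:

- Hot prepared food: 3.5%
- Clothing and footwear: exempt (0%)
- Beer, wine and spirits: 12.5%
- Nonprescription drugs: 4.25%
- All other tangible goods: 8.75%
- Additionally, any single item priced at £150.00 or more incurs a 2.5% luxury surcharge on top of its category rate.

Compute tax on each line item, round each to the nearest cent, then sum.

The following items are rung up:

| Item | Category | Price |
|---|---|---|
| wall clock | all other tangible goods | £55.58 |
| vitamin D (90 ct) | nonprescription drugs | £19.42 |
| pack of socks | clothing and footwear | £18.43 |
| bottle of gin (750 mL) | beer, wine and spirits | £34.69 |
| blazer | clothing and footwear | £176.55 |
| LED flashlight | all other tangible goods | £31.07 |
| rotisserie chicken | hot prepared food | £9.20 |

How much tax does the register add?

£17.48

Wall clock £55.58: all other tangible goods → 8.75% → £4.86
Vitamin D (90 ct) £19.42: nonprescription drugs → 4.25% → £0.83
Pack of socks £18.43: clothing and footwear → 0% → £0.00
Bottle of gin (750 mL) £34.69: beer, wine and spirits → 12.5% → £4.34
Blazer £176.55: clothing and footwear → 0% + 2.5% surcharge = 2.5% → £4.41
LED flashlight £31.07: all other tangible goods → 8.75% → £2.72
Rotisserie chicken £9.20: hot prepared food → 3.5% → £0.32
Total tax = £4.86 + £0.83 + £4.34 + £4.41 + £2.72 + £0.32 = £17.48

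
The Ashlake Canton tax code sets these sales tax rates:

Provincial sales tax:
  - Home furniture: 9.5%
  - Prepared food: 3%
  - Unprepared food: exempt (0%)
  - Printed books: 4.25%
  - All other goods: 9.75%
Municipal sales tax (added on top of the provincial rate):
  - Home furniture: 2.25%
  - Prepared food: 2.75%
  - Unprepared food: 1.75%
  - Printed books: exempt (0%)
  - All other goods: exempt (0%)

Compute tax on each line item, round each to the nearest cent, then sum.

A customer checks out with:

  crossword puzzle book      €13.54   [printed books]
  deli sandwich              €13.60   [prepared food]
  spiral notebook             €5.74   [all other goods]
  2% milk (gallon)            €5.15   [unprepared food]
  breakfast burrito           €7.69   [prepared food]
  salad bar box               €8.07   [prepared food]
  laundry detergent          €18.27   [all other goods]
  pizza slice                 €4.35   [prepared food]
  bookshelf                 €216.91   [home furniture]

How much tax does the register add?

€30.43

Crossword puzzle book €13.54: printed books → 4.25% + 0% municipal = 4.25% → €0.58
Deli sandwich €13.60: prepared food → 3% + 2.75% municipal = 5.75% → €0.78
Spiral notebook €5.74: all other goods → 9.75% + 0% municipal = 9.75% → €0.56
2% milk (gallon) €5.15: unprepared food → 0% + 1.75% municipal = 1.75% → €0.09
Breakfast burrito €7.69: prepared food → 3% + 2.75% municipal = 5.75% → €0.44
Salad bar box €8.07: prepared food → 3% + 2.75% municipal = 5.75% → €0.46
Laundry detergent €18.27: all other goods → 9.75% + 0% municipal = 9.75% → €1.78
Pizza slice €4.35: prepared food → 3% + 2.75% municipal = 5.75% → €0.25
Bookshelf €216.91: home furniture → 9.5% + 2.25% municipal = 11.75% → €25.49
Total tax = €0.58 + €0.78 + €0.56 + €0.09 + €0.44 + €0.46 + €1.78 + €0.25 + €25.49 = €30.43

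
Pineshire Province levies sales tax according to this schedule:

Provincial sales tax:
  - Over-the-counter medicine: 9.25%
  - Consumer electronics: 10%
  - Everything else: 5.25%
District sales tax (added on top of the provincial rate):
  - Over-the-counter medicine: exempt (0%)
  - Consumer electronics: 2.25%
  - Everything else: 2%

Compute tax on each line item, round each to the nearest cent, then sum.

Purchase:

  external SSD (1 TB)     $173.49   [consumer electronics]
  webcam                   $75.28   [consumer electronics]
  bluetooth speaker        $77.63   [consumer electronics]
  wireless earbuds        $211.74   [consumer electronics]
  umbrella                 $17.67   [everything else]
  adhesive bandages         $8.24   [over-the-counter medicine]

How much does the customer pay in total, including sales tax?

External SSD (1 TB) $173.49: consumer electronics → 10% + 2.25% district = 12.25% → $21.25
Webcam $75.28: consumer electronics → 10% + 2.25% district = 12.25% → $9.22
Bluetooth speaker $77.63: consumer electronics → 10% + 2.25% district = 12.25% → $9.51
Wireless earbuds $211.74: consumer electronics → 10% + 2.25% district = 12.25% → $25.94
Umbrella $17.67: everything else → 5.25% + 2% district = 7.25% → $1.28
Adhesive bandages $8.24: over-the-counter medicine → 9.25% + 0% district = 9.25% → $0.76
Subtotal = $564.05; tax = $67.96; total due = $632.01

$632.01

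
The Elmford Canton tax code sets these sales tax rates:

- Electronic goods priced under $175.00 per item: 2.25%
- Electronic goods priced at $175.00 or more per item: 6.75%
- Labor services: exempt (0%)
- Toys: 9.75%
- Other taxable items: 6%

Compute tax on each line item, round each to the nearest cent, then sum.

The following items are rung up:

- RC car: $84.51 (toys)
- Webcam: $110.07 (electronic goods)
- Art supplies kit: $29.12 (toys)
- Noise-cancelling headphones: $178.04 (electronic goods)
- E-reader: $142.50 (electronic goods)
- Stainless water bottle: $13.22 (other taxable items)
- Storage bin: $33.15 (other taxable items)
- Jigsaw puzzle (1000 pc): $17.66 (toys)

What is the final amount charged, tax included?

RC car $84.51: toys → 9.75% → $8.24
Webcam $110.07: electronic goods, under $175.00 → 2.25% → $2.48
Art supplies kit $29.12: toys → 9.75% → $2.84
Noise-cancelling headphones $178.04: electronic goods, $175.00 or more → 6.75% → $12.02
E-reader $142.50: electronic goods, under $175.00 → 2.25% → $3.21
Stainless water bottle $13.22: other taxable items → 6% → $0.79
Storage bin $33.15: other taxable items → 6% → $1.99
Jigsaw puzzle (1000 pc) $17.66: toys → 9.75% → $1.72
Subtotal = $608.27; tax = $33.29; total due = $641.56

$641.56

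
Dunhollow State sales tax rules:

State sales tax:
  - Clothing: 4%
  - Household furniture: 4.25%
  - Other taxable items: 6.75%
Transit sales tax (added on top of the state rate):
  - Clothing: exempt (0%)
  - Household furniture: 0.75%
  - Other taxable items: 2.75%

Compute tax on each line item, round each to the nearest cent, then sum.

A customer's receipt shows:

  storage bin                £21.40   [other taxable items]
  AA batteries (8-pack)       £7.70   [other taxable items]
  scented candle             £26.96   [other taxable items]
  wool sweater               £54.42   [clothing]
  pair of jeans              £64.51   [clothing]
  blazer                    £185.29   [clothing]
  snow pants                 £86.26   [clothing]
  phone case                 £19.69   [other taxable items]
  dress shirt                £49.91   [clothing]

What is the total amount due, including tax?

£540.95

Storage bin £21.40: other taxable items → 6.75% + 2.75% transit = 9.5% → £2.03
AA batteries (8-pack) £7.70: other taxable items → 6.75% + 2.75% transit = 9.5% → £0.73
Scented candle £26.96: other taxable items → 6.75% + 2.75% transit = 9.5% → £2.56
Wool sweater £54.42: clothing → 4% + 0% transit = 4% → £2.18
Pair of jeans £64.51: clothing → 4% + 0% transit = 4% → £2.58
Blazer £185.29: clothing → 4% + 0% transit = 4% → £7.41
Snow pants £86.26: clothing → 4% + 0% transit = 4% → £3.45
Phone case £19.69: other taxable items → 6.75% + 2.75% transit = 9.5% → £1.87
Dress shirt £49.91: clothing → 4% + 0% transit = 4% → £2.00
Subtotal = £516.14; tax = £24.81; total due = £540.95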